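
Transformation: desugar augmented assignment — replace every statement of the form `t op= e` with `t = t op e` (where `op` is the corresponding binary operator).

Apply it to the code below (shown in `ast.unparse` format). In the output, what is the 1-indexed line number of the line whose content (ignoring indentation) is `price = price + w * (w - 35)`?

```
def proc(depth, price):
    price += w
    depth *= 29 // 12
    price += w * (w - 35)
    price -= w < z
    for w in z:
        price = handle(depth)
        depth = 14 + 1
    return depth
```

4

Transformed code:
def proc(depth, price):
    price = price + w
    depth = depth * (29 // 12)
    price = price + w * (w - 35)
    price = price - (w < z)
    for w in z:
        price = handle(depth)
        depth = 14 + 1
    return depth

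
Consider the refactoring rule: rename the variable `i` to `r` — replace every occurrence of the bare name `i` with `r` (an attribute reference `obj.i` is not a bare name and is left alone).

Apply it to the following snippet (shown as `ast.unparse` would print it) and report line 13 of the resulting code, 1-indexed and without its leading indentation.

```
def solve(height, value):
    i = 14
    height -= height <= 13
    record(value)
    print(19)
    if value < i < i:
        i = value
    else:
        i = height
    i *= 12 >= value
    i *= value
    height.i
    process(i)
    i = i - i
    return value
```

Transformed code:
def solve(height, value):
    r = 14
    height -= height <= 13
    record(value)
    print(19)
    if value < r < r:
        r = value
    else:
        r = height
    r *= 12 >= value
    r *= value
    height.i
    process(r)
    r = r - r
    return value

process(r)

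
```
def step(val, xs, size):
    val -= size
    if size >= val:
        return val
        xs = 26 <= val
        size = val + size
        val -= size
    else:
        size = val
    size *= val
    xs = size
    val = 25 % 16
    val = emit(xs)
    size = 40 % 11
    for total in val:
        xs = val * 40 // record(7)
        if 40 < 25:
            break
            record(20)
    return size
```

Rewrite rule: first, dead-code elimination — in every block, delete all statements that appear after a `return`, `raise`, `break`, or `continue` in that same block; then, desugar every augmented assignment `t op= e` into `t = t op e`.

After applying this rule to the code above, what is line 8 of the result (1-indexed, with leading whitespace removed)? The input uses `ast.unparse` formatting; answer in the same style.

xs = size

Transformed code:
def step(val, xs, size):
    val = val - size
    if size >= val:
        return val
    else:
        size = val
    size = size * val
    xs = size
    val = 25 % 16
    val = emit(xs)
    size = 40 % 11
    for total in val:
        xs = val * 40 // record(7)
        if 40 < 25:
            break
    return size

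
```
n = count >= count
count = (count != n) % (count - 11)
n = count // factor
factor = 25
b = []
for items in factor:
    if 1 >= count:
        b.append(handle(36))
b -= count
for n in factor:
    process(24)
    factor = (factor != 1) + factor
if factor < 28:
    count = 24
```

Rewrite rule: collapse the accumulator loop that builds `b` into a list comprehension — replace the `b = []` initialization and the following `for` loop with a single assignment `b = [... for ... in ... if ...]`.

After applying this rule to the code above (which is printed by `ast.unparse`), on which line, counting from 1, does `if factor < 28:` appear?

Transformed code:
n = count >= count
count = (count != n) % (count - 11)
n = count // factor
factor = 25
b = [handle(36) for items in factor if 1 >= count]
b -= count
for n in factor:
    process(24)
    factor = (factor != 1) + factor
if factor < 28:
    count = 24

10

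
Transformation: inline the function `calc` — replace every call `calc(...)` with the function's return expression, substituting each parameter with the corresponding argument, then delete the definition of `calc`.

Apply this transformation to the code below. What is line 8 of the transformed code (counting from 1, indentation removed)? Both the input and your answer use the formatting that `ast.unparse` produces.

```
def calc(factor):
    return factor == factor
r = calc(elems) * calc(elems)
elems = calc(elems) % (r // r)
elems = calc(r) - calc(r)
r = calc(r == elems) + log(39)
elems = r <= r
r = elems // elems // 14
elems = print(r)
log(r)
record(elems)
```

log(r)

Transformed code:
r = (elems == elems) * (elems == elems)
elems = (elems == elems) % (r // r)
elems = (r == r) - (r == r)
r = ((r == elems) == (r == elems)) + log(39)
elems = r <= r
r = elems // elems // 14
elems = print(r)
log(r)
record(elems)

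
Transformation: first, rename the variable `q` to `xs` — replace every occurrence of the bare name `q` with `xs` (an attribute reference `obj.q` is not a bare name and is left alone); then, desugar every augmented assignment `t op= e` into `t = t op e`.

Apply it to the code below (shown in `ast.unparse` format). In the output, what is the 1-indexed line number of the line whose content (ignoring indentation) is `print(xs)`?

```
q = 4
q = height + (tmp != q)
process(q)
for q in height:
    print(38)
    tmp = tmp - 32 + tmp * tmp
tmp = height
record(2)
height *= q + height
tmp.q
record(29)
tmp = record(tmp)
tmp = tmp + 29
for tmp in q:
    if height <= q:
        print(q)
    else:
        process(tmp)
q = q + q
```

Transformed code:
xs = 4
xs = height + (tmp != xs)
process(xs)
for xs in height:
    print(38)
    tmp = tmp - 32 + tmp * tmp
tmp = height
record(2)
height = height * (xs + height)
tmp.q
record(29)
tmp = record(tmp)
tmp = tmp + 29
for tmp in xs:
    if height <= xs:
        print(xs)
    else:
        process(tmp)
xs = xs + xs

16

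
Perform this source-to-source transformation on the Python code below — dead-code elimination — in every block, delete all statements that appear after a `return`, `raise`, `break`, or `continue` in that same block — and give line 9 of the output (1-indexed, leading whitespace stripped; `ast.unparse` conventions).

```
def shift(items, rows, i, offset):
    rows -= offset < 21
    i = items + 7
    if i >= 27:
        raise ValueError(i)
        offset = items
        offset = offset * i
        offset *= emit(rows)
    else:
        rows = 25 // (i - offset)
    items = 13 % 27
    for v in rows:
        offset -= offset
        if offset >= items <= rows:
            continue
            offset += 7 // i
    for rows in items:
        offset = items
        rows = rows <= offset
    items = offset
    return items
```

for v in rows:

Transformed code:
def shift(items, rows, i, offset):
    rows -= offset < 21
    i = items + 7
    if i >= 27:
        raise ValueError(i)
    else:
        rows = 25 // (i - offset)
    items = 13 % 27
    for v in rows:
        offset -= offset
        if offset >= items <= rows:
            continue
    for rows in items:
        offset = items
        rows = rows <= offset
    items = offset
    return items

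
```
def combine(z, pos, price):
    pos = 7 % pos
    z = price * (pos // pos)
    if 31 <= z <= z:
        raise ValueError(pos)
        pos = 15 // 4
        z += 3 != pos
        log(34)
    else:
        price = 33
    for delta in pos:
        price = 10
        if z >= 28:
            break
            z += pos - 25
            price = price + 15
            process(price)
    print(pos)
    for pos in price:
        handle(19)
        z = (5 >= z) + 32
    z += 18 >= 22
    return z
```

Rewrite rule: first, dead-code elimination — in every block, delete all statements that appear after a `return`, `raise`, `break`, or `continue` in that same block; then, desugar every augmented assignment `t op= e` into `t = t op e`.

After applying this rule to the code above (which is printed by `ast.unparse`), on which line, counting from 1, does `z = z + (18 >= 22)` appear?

16

Transformed code:
def combine(z, pos, price):
    pos = 7 % pos
    z = price * (pos // pos)
    if 31 <= z <= z:
        raise ValueError(pos)
    else:
        price = 33
    for delta in pos:
        price = 10
        if z >= 28:
            break
    print(pos)
    for pos in price:
        handle(19)
        z = (5 >= z) + 32
    z = z + (18 >= 22)
    return z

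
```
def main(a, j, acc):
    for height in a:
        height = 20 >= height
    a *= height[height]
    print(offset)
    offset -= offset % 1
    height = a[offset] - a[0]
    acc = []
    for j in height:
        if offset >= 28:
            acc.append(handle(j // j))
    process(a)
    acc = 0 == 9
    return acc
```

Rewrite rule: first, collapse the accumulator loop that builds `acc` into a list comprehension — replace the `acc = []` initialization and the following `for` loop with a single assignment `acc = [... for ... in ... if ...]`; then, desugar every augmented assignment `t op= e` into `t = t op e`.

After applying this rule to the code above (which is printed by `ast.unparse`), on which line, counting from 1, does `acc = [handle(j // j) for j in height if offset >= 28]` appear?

Transformed code:
def main(a, j, acc):
    for height in a:
        height = 20 >= height
    a = a * height[height]
    print(offset)
    offset = offset - offset % 1
    height = a[offset] - a[0]
    acc = [handle(j // j) for j in height if offset >= 28]
    process(a)
    acc = 0 == 9
    return acc

8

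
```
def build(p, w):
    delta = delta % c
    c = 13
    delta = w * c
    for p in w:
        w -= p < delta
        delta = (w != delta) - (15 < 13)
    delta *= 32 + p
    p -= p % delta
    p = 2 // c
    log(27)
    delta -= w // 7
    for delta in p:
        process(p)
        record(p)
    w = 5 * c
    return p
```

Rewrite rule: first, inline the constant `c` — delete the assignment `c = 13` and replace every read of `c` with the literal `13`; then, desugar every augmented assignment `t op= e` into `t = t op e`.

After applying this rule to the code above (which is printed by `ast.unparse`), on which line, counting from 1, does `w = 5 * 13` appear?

15

Transformed code:
def build(p, w):
    delta = delta % 13
    delta = w * 13
    for p in w:
        w = w - (p < delta)
        delta = (w != delta) - (15 < 13)
    delta = delta * (32 + p)
    p = p - p % delta
    p = 2 // 13
    log(27)
    delta = delta - w // 7
    for delta in p:
        process(p)
        record(p)
    w = 5 * 13
    return p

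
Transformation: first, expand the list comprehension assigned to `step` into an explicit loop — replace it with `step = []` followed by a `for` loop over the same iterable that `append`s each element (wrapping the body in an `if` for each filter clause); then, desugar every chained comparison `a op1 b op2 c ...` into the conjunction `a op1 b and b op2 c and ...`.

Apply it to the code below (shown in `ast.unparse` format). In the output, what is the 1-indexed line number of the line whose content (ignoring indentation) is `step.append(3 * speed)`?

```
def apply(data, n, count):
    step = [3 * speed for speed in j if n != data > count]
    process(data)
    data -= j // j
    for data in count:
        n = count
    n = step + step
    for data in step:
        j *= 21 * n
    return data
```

5

Transformed code:
def apply(data, n, count):
    step = []
    for speed in j:
        if n != data and data > count:
            step.append(3 * speed)
    process(data)
    data -= j // j
    for data in count:
        n = count
    n = step + step
    for data in step:
        j *= 21 * n
    return data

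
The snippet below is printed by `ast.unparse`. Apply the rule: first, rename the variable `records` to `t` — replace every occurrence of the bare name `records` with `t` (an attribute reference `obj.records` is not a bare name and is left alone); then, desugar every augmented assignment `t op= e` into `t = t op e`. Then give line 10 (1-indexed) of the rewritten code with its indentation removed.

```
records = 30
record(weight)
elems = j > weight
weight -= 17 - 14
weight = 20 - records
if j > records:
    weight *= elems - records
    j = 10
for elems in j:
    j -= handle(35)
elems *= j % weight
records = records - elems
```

j = j - handle(35)

Transformed code:
t = 30
record(weight)
elems = j > weight
weight = weight - (17 - 14)
weight = 20 - t
if j > t:
    weight = weight * (elems - t)
    j = 10
for elems in j:
    j = j - handle(35)
elems = elems * (j % weight)
t = t - elems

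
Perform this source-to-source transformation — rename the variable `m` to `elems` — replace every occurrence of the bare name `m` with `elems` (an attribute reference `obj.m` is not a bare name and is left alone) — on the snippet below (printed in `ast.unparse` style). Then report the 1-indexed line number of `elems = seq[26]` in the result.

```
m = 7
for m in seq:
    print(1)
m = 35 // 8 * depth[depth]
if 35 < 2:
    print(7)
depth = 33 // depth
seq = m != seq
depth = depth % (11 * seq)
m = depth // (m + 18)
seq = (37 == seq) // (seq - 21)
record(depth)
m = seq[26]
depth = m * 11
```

13

Transformed code:
elems = 7
for elems in seq:
    print(1)
elems = 35 // 8 * depth[depth]
if 35 < 2:
    print(7)
depth = 33 // depth
seq = elems != seq
depth = depth % (11 * seq)
elems = depth // (elems + 18)
seq = (37 == seq) // (seq - 21)
record(depth)
elems = seq[26]
depth = elems * 11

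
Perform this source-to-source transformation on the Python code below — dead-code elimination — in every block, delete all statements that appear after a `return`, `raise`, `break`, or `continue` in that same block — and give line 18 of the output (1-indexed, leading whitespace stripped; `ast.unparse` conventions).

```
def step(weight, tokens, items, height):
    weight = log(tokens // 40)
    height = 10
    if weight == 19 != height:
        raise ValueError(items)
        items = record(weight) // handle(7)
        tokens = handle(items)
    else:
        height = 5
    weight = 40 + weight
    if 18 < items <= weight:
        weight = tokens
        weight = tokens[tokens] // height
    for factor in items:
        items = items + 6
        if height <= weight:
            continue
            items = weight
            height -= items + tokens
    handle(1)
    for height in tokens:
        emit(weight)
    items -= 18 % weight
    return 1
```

Transformed code:
def step(weight, tokens, items, height):
    weight = log(tokens // 40)
    height = 10
    if weight == 19 != height:
        raise ValueError(items)
    else:
        height = 5
    weight = 40 + weight
    if 18 < items <= weight:
        weight = tokens
        weight = tokens[tokens] // height
    for factor in items:
        items = items + 6
        if height <= weight:
            continue
    handle(1)
    for height in tokens:
        emit(weight)
    items -= 18 % weight
    return 1

emit(weight)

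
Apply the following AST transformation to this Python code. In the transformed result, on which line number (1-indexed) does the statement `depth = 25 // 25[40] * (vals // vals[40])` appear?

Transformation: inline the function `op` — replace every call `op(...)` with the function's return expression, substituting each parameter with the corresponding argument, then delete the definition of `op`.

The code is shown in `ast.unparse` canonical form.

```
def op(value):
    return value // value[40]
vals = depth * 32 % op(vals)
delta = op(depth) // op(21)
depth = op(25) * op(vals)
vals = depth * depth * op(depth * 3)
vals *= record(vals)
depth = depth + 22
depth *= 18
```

3

Transformed code:
vals = depth * 32 % (vals // vals[40])
delta = depth // depth[40] // (21 // 21[40])
depth = 25 // 25[40] * (vals // vals[40])
vals = depth * depth * (depth * 3 // (depth * 3)[40])
vals *= record(vals)
depth = depth + 22
depth *= 18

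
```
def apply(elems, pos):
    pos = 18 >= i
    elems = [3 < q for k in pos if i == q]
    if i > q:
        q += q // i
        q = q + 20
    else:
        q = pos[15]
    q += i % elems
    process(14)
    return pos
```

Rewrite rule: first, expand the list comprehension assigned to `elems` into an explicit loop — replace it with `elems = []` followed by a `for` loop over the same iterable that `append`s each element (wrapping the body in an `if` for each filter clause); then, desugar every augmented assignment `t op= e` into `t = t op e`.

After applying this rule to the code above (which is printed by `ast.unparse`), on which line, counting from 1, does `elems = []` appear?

3

Transformed code:
def apply(elems, pos):
    pos = 18 >= i
    elems = []
    for k in pos:
        if i == q:
            elems.append(3 < q)
    if i > q:
        q = q + q // i
        q = q + 20
    else:
        q = pos[15]
    q = q + i % elems
    process(14)
    return pos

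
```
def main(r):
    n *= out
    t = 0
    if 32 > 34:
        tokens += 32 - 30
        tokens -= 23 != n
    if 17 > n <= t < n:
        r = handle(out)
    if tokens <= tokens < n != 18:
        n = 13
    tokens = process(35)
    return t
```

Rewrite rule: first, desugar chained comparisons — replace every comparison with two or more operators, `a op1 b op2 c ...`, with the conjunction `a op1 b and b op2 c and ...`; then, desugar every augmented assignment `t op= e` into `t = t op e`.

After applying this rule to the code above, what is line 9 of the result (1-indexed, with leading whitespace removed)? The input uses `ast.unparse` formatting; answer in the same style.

if tokens <= tokens and tokens < n and (n != 18):

Transformed code:
def main(r):
    n = n * out
    t = 0
    if 32 > 34:
        tokens = tokens + (32 - 30)
        tokens = tokens - (23 != n)
    if 17 > n and n <= t and (t < n):
        r = handle(out)
    if tokens <= tokens and tokens < n and (n != 18):
        n = 13
    tokens = process(35)
    return t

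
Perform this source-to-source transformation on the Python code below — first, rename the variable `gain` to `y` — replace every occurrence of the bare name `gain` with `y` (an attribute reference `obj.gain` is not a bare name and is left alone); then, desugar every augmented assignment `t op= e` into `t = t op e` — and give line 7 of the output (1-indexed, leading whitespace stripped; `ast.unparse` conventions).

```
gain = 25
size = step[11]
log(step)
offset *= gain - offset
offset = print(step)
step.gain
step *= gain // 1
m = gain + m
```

Transformed code:
y = 25
size = step[11]
log(step)
offset = offset * (y - offset)
offset = print(step)
step.gain
step = step * (y // 1)
m = y + m

step = step * (y // 1)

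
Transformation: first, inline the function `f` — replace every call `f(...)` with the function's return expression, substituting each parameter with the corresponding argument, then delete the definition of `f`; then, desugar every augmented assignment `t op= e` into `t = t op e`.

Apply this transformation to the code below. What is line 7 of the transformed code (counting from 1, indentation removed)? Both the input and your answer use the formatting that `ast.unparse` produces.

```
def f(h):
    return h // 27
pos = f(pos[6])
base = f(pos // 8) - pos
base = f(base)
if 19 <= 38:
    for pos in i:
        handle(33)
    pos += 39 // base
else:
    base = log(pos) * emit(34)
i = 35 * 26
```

Transformed code:
pos = pos[6] // 27
base = pos // 8 // 27 - pos
base = base // 27
if 19 <= 38:
    for pos in i:
        handle(33)
    pos = pos + 39 // base
else:
    base = log(pos) * emit(34)
i = 35 * 26

pos = pos + 39 // base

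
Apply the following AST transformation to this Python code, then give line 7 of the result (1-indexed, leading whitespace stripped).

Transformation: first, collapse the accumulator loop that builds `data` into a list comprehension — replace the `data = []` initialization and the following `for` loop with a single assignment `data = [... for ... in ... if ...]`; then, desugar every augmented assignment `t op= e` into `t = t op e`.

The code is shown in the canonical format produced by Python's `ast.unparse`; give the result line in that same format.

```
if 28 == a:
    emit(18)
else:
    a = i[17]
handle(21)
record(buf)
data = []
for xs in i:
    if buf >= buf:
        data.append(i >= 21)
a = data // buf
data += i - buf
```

Transformed code:
if 28 == a:
    emit(18)
else:
    a = i[17]
handle(21)
record(buf)
data = [i >= 21 for xs in i if buf >= buf]
a = data // buf
data = data + (i - buf)

data = [i >= 21 for xs in i if buf >= buf]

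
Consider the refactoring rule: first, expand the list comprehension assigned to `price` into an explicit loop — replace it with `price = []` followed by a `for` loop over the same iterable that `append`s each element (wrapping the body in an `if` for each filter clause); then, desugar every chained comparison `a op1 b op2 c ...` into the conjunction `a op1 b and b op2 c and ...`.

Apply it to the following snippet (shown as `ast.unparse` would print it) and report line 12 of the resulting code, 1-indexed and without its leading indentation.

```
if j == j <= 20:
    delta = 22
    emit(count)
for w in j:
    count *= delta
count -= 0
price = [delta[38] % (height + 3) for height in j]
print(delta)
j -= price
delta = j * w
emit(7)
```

Transformed code:
if j == j and j <= 20:
    delta = 22
    emit(count)
for w in j:
    count *= delta
count -= 0
price = []
for height in j:
    price.append(delta[38] % (height + 3))
print(delta)
j -= price
delta = j * w
emit(7)

delta = j * w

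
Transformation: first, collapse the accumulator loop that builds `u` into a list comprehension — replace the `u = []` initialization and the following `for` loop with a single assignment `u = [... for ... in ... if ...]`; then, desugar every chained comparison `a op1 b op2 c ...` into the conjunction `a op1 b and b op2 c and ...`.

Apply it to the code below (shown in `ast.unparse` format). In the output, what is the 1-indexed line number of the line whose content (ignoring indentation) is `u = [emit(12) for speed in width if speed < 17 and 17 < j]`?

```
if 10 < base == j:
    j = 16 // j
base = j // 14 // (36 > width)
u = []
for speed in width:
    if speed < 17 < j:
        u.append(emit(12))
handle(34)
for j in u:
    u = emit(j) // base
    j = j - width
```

Transformed code:
if 10 < base and base == j:
    j = 16 // j
base = j // 14 // (36 > width)
u = [emit(12) for speed in width if speed < 17 and 17 < j]
handle(34)
for j in u:
    u = emit(j) // base
    j = j - width

4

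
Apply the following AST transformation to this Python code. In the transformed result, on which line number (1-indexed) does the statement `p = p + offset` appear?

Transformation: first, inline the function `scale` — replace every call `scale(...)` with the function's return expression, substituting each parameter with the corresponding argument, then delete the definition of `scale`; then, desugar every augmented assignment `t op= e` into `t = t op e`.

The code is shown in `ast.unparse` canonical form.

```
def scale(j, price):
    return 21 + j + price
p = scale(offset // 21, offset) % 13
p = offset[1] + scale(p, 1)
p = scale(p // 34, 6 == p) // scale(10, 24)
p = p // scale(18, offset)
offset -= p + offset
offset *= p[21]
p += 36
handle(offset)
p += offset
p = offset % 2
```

9

Transformed code:
p = (21 + offset // 21 + offset) % 13
p = offset[1] + (21 + p + 1)
p = (21 + p // 34 + (6 == p)) // (21 + 10 + 24)
p = p // (21 + 18 + offset)
offset = offset - (p + offset)
offset = offset * p[21]
p = p + 36
handle(offset)
p = p + offset
p = offset % 2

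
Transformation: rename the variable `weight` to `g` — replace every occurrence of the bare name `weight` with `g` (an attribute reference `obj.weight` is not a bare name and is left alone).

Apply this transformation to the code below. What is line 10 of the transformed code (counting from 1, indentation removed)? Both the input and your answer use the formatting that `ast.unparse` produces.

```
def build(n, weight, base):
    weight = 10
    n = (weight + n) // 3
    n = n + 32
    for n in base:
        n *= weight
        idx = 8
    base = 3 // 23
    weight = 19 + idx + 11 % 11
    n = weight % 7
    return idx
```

n = g % 7

Transformed code:
def build(n, g, base):
    g = 10
    n = (g + n) // 3
    n = n + 32
    for n in base:
        n *= g
        idx = 8
    base = 3 // 23
    g = 19 + idx + 11 % 11
    n = g % 7
    return idx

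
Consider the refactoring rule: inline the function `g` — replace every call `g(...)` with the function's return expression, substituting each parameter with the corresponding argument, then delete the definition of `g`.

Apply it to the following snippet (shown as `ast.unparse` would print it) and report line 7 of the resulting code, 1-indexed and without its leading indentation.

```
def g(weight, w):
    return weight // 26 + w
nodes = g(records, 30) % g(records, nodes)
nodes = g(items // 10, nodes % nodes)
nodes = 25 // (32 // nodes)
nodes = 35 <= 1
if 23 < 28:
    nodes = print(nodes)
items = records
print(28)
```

Transformed code:
nodes = (records // 26 + 30) % (records // 26 + nodes)
nodes = items // 10 // 26 + nodes % nodes
nodes = 25 // (32 // nodes)
nodes = 35 <= 1
if 23 < 28:
    nodes = print(nodes)
items = records
print(28)

items = records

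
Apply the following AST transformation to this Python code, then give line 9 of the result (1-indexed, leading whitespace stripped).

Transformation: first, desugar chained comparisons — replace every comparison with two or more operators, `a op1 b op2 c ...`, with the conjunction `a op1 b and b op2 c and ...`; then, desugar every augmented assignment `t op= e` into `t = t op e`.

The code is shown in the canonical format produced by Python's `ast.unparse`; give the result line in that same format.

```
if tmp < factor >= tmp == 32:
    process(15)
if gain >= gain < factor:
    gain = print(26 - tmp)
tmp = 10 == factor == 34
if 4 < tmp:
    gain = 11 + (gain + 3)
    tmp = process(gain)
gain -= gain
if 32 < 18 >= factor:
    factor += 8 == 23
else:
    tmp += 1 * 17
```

Transformed code:
if tmp < factor and factor >= tmp and (tmp == 32):
    process(15)
if gain >= gain and gain < factor:
    gain = print(26 - tmp)
tmp = 10 == factor and factor == 34
if 4 < tmp:
    gain = 11 + (gain + 3)
    tmp = process(gain)
gain = gain - gain
if 32 < 18 and 18 >= factor:
    factor = factor + (8 == 23)
else:
    tmp = tmp + 1 * 17

gain = gain - gain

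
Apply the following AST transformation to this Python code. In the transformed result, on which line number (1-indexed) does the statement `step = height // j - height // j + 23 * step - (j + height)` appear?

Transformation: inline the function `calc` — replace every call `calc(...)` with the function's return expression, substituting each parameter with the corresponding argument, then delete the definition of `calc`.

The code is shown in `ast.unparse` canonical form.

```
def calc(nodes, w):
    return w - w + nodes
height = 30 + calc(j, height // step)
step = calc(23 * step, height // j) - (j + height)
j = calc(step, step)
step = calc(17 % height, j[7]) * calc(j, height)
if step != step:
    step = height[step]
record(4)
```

2

Transformed code:
height = 30 + (height // step - height // step + j)
step = height // j - height // j + 23 * step - (j + height)
j = step - step + step
step = (j[7] - j[7] + 17 % height) * (height - height + j)
if step != step:
    step = height[step]
record(4)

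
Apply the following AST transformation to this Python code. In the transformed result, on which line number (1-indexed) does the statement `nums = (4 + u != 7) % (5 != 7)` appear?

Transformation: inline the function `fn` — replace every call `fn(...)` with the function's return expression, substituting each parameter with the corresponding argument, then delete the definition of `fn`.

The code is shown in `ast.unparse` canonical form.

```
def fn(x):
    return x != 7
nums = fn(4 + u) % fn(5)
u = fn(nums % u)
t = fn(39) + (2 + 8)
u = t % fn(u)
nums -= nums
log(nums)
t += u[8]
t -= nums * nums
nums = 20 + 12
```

1

Transformed code:
nums = (4 + u != 7) % (5 != 7)
u = nums % u != 7
t = (39 != 7) + (2 + 8)
u = t % (u != 7)
nums -= nums
log(nums)
t += u[8]
t -= nums * nums
nums = 20 + 12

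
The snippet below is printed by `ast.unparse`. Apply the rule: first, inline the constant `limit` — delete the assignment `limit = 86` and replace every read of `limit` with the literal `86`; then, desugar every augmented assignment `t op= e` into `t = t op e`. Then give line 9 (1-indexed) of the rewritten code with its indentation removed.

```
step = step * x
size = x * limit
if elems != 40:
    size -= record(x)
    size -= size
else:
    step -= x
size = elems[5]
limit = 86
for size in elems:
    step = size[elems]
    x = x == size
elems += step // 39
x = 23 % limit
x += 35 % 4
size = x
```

Transformed code:
step = step * x
size = x * 86
if elems != 40:
    size = size - record(x)
    size = size - size
else:
    step = step - x
size = elems[5]
for size in elems:
    step = size[elems]
    x = x == size
elems = elems + step // 39
x = 23 % 86
x = x + 35 % 4
size = x

for size in elems:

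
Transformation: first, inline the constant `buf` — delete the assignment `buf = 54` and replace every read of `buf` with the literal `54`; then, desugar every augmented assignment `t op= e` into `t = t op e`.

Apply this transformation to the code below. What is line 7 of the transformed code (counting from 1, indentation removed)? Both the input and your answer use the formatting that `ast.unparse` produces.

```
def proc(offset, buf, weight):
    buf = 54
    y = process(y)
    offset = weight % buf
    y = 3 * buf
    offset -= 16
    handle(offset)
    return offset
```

return offset

Transformed code:
def proc(offset, buf, weight):
    y = process(y)
    offset = weight % 54
    y = 3 * 54
    offset = offset - 16
    handle(offset)
    return offset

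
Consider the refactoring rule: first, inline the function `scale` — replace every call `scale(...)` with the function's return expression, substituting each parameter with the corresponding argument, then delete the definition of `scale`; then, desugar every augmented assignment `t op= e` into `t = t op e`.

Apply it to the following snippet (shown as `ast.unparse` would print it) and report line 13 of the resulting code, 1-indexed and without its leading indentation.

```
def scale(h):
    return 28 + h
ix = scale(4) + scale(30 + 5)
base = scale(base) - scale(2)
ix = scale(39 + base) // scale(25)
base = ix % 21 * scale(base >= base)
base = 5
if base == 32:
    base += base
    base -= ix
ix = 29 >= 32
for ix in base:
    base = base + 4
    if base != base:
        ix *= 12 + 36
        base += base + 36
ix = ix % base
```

ix = ix * (12 + 36)

Transformed code:
ix = 28 + 4 + (28 + (30 + 5))
base = 28 + base - (28 + 2)
ix = (28 + (39 + base)) // (28 + 25)
base = ix % 21 * (28 + (base >= base))
base = 5
if base == 32:
    base = base + base
    base = base - ix
ix = 29 >= 32
for ix in base:
    base = base + 4
    if base != base:
        ix = ix * (12 + 36)
        base = base + (base + 36)
ix = ix % base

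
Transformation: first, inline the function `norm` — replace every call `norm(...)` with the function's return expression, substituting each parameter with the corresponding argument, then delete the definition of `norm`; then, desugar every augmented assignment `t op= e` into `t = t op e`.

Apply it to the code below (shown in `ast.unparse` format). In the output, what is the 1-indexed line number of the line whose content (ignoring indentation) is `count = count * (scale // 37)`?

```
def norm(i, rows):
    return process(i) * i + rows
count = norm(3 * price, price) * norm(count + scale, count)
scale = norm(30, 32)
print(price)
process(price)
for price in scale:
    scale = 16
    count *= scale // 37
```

7

Transformed code:
count = (process(3 * price) * (3 * price) + price) * (process(count + scale) * (count + scale) + count)
scale = process(30) * 30 + 32
print(price)
process(price)
for price in scale:
    scale = 16
    count = count * (scale // 37)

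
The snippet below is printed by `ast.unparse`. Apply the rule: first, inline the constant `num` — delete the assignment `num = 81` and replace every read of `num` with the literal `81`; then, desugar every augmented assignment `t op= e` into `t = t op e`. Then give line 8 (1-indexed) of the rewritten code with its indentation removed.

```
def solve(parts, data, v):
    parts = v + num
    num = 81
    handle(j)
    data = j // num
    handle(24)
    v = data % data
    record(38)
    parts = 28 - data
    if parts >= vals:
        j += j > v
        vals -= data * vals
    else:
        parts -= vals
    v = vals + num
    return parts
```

parts = 28 - data

Transformed code:
def solve(parts, data, v):
    parts = v + 81
    handle(j)
    data = j // 81
    handle(24)
    v = data % data
    record(38)
    parts = 28 - data
    if parts >= vals:
        j = j + (j > v)
        vals = vals - data * vals
    else:
        parts = parts - vals
    v = vals + 81
    return parts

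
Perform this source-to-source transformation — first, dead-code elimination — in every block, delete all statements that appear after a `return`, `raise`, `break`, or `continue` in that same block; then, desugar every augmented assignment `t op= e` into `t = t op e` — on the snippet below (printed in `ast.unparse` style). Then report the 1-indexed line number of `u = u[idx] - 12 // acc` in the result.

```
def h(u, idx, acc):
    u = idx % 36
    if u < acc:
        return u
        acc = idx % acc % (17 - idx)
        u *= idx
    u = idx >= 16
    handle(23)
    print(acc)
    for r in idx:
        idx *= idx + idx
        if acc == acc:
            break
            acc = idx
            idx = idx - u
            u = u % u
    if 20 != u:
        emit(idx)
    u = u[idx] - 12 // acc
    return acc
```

Transformed code:
def h(u, idx, acc):
    u = idx % 36
    if u < acc:
        return u
    u = idx >= 16
    handle(23)
    print(acc)
    for r in idx:
        idx = idx * (idx + idx)
        if acc == acc:
            break
    if 20 != u:
        emit(idx)
    u = u[idx] - 12 // acc
    return acc

14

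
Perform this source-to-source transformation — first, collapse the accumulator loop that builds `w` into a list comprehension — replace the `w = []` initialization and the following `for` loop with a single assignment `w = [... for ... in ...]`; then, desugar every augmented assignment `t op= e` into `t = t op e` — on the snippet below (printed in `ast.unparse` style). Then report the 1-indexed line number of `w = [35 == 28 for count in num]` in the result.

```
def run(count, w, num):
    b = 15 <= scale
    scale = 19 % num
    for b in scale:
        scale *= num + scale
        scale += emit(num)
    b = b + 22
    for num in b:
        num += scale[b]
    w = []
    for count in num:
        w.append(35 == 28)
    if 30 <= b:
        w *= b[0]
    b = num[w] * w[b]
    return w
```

Transformed code:
def run(count, w, num):
    b = 15 <= scale
    scale = 19 % num
    for b in scale:
        scale = scale * (num + scale)
        scale = scale + emit(num)
    b = b + 22
    for num in b:
        num = num + scale[b]
    w = [35 == 28 for count in num]
    if 30 <= b:
        w = w * b[0]
    b = num[w] * w[b]
    return w

10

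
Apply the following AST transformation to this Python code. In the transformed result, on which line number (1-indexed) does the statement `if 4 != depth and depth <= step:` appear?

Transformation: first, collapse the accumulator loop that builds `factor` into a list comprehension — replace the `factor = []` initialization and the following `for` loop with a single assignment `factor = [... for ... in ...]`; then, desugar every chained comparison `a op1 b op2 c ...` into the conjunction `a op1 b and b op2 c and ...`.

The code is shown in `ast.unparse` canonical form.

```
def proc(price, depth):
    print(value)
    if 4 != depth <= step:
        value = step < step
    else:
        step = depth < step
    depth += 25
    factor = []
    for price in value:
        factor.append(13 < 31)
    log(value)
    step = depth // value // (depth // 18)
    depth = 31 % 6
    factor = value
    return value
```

Transformed code:
def proc(price, depth):
    print(value)
    if 4 != depth and depth <= step:
        value = step < step
    else:
        step = depth < step
    depth += 25
    factor = [13 < 31 for price in value]
    log(value)
    step = depth // value // (depth // 18)
    depth = 31 % 6
    factor = value
    return value

3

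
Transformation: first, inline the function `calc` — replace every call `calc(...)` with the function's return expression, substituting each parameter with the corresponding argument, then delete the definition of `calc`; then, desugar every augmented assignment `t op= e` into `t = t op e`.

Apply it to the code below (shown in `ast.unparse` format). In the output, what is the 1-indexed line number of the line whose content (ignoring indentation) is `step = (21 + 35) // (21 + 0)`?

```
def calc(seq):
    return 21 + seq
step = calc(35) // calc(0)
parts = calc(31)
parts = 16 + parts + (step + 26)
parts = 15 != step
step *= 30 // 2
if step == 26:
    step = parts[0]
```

Transformed code:
step = (21 + 35) // (21 + 0)
parts = 21 + 31
parts = 16 + parts + (step + 26)
parts = 15 != step
step = step * (30 // 2)
if step == 26:
    step = parts[0]

1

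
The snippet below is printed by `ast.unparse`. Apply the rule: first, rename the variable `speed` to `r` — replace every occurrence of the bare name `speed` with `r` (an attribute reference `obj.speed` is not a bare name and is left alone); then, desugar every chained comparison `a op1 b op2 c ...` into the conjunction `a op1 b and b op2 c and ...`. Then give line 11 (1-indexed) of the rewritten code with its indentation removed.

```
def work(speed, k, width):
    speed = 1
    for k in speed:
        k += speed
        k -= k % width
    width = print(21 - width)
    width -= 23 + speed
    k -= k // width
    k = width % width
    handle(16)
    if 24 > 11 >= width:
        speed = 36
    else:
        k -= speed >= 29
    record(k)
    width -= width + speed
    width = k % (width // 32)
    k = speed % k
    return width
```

Transformed code:
def work(r, k, width):
    r = 1
    for k in r:
        k += r
        k -= k % width
    width = print(21 - width)
    width -= 23 + r
    k -= k // width
    k = width % width
    handle(16)
    if 24 > 11 and 11 >= width:
        r = 36
    else:
        k -= r >= 29
    record(k)
    width -= width + r
    width = k % (width // 32)
    k = r % k
    return width

if 24 > 11 and 11 >= width:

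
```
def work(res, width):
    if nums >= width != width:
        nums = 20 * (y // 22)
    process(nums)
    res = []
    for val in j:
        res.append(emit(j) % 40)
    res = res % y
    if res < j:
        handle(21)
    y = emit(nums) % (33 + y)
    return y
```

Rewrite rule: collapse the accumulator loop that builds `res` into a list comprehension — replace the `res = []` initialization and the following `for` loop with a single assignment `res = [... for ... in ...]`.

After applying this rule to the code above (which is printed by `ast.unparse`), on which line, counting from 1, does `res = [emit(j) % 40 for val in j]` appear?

Transformed code:
def work(res, width):
    if nums >= width != width:
        nums = 20 * (y // 22)
    process(nums)
    res = [emit(j) % 40 for val in j]
    res = res % y
    if res < j:
        handle(21)
    y = emit(nums) % (33 + y)
    return y

5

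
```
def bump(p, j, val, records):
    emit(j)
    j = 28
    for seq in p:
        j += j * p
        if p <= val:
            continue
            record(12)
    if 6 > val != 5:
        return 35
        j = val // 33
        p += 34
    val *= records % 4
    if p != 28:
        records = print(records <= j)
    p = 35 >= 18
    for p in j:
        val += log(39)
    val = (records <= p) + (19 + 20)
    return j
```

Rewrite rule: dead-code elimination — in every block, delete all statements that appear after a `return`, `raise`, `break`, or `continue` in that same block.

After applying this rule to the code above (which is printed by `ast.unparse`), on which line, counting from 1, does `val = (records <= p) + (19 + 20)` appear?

Transformed code:
def bump(p, j, val, records):
    emit(j)
    j = 28
    for seq in p:
        j += j * p
        if p <= val:
            continue
    if 6 > val != 5:
        return 35
    val *= records % 4
    if p != 28:
        records = print(records <= j)
    p = 35 >= 18
    for p in j:
        val += log(39)
    val = (records <= p) + (19 + 20)
    return j

16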